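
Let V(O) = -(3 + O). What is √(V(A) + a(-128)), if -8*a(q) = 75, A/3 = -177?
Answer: 3*√922/4 ≈ 22.773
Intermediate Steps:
A = -531 (A = 3*(-177) = -531)
a(q) = -75/8 (a(q) = -⅛*75 = -75/8)
V(O) = -3 - O
√(V(A) + a(-128)) = √((-3 - 1*(-531)) - 75/8) = √((-3 + 531) - 75/8) = √(528 - 75/8) = √(4149/8) = 3*√922/4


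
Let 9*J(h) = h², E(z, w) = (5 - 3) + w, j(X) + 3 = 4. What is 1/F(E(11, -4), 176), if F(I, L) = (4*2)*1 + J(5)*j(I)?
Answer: 9/97 ≈ 0.092783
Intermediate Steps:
j(X) = 1 (j(X) = -3 + 4 = 1)
E(z, w) = 2 + w
J(h) = h²/9
F(I, L) = 97/9 (F(I, L) = (4*2)*1 + ((⅑)*5²)*1 = 8*1 + ((⅑)*25)*1 = 8 + (25/9)*1 = 8 + 25/9 = 97/9)
1/F(E(11, -4), 176) = 1/(97/9) = 9/97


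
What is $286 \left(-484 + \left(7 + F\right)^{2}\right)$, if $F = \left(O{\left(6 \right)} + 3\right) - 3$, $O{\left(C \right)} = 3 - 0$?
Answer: $-109824$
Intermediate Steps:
$O{\left(C \right)} = 3$ ($O{\left(C \right)} = 3 + 0 = 3$)
$F = 3$ ($F = \left(3 + 3\right) - 3 = 6 - 3 = 3$)
$286 \left(-484 + \left(7 + F\right)^{2}\right) = 286 \left(-484 + \left(7 + 3\right)^{2}\right) = 286 \left(-484 + 10^{2}\right) = 286 \left(-484 + 100\right) = 286 \left(-384\right) = -109824$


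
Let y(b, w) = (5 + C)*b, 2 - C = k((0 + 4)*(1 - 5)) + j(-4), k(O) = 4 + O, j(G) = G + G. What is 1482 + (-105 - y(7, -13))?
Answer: 1188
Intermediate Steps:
j(G) = 2*G
C = 22 (C = 2 - ((4 + (0 + 4)*(1 - 5)) + 2*(-4)) = 2 - ((4 + 4*(-4)) - 8) = 2 - ((4 - 16) - 8) = 2 - (-12 - 8) = 2 - 1*(-20) = 2 + 20 = 22)
y(b, w) = 27*b (y(b, w) = (5 + 22)*b = 27*b)
1482 + (-105 - y(7, -13)) = 1482 + (-105 - 27*7) = 1482 + (-105 - 1*189) = 1482 + (-105 - 189) = 1482 - 294 = 1188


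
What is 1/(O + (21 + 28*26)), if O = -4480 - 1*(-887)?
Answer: -1/2844 ≈ -0.00035162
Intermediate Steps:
O = -3593 (O = -4480 + 887 = -3593)
1/(O + (21 + 28*26)) = 1/(-3593 + (21 + 28*26)) = 1/(-3593 + (21 + 728)) = 1/(-3593 + 749) = 1/(-2844) = -1/2844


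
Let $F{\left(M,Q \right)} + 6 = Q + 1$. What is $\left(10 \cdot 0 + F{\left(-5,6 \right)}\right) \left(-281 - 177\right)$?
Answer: $-458$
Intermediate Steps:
$F{\left(M,Q \right)} = -5 + Q$ ($F{\left(M,Q \right)} = -6 + \left(Q + 1\right) = -6 + \left(1 + Q\right) = -5 + Q$)
$\left(10 \cdot 0 + F{\left(-5,6 \right)}\right) \left(-281 - 177\right) = \left(10 \cdot 0 + \left(-5 + 6\right)\right) \left(-281 - 177\right) = \left(0 + 1\right) \left(-458\right) = 1 \left(-458\right) = -458$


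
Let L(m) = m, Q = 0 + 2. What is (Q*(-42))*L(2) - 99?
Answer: -267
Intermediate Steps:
Q = 2
(Q*(-42))*L(2) - 99 = (2*(-42))*2 - 99 = -84*2 - 99 = -168 - 99 = -267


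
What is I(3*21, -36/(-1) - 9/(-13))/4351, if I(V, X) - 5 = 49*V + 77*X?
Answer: 76925/56563 ≈ 1.3600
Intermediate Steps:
I(V, X) = 5 + 49*V + 77*X (I(V, X) = 5 + (49*V + 77*X) = 5 + 49*V + 77*X)
I(3*21, -36/(-1) - 9/(-13))/4351 = (5 + 49*(3*21) + 77*(-36/(-1) - 9/(-13)))/4351 = (5 + 49*63 + 77*(-36*(-1) - 9*(-1/13)))*(1/4351) = (5 + 3087 + 77*(36 + 9/13))*(1/4351) = (5 + 3087 + 77*(477/13))*(1/4351) = (5 + 3087 + 36729/13)*(1/4351) = (76925/13)*(1/4351) = 76925/56563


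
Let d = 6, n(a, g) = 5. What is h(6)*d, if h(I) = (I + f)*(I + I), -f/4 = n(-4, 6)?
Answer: -1008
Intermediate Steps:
f = -20 (f = -4*5 = -20)
h(I) = 2*I*(-20 + I) (h(I) = (I - 20)*(I + I) = (-20 + I)*(2*I) = 2*I*(-20 + I))
h(6)*d = (2*6*(-20 + 6))*6 = (2*6*(-14))*6 = -168*6 = -1008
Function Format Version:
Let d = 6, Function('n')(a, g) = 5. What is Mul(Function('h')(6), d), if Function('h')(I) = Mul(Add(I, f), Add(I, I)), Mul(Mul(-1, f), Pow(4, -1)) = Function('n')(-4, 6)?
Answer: -1008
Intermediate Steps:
f = -20 (f = Mul(-4, 5) = -20)
Function('h')(I) = Mul(2, I, Add(-20, I)) (Function('h')(I) = Mul(Add(I, -20), Add(I, I)) = Mul(Add(-20, I), Mul(2, I)) = Mul(2, I, Add(-20, I)))
Mul(Function('h')(6), d) = Mul(Mul(2, 6, Add(-20, 6)), 6) = Mul(Mul(2, 6, -14), 6) = Mul(-168, 6) = -1008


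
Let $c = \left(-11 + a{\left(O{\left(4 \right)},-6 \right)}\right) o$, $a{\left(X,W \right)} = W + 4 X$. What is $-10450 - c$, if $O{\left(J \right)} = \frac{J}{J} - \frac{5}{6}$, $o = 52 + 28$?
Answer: $- \frac{27430}{3} \approx -9143.3$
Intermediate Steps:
$o = 80$
$O{\left(J \right)} = \frac{1}{6}$ ($O{\left(J \right)} = 1 - \frac{5}{6} = \frac{1}{6}$)
$c = - \frac{3920}{3}$ ($c = \left(-11 + \left(-6 + 4 \cdot \frac{1}{6}\right)\right) 80 = \left(-11 + \left(-6 + \frac{2}{3}\right)\right) 80 = \left(-11 - \frac{16}{3}\right) 80 = \left(- \frac{49}{3}\right) 80 = - \frac{3920}{3} \approx -1306.7$)
$-10450 - c = -10450 - - \frac{3920}{3} = -10450 + \frac{3920}{3} = - \frac{27430}{3}$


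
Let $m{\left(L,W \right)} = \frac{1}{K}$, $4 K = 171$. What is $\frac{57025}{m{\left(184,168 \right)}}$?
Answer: $\frac{9751275}{4} \approx 2.4378 \cdot 10^{6}$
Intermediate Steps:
$K = \frac{171}{4}$ ($K = \frac{1}{4} \cdot 171 = \frac{171}{4} \approx 42.75$)
$m{\left(L,W \right)} = \frac{4}{171}$ ($m{\left(L,W \right)} = \frac{1}{\frac{171}{4}} = \frac{4}{171}$)
$\frac{57025}{m{\left(184,168 \right)}} = \frac{57025}{\frac{4}{171}} = 57025 \cdot \frac{171}{4} = \frac{9751275}{4}$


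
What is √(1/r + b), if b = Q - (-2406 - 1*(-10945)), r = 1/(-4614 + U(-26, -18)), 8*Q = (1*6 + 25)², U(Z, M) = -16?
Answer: 3*I*√23198/4 ≈ 114.23*I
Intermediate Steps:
Q = 961/8 (Q = (1*6 + 25)²/8 = (6 + 25)²/8 = (⅛)*31² = (⅛)*961 = 961/8 ≈ 120.13)
r = -1/4630 (r = 1/(-4614 - 16) = 1/(-4630) = -1/4630 ≈ -0.00021598)
b = -67351/8 (b = 961/8 - (-2406 - 1*(-10945)) = 961/8 - (-2406 + 10945) = 961/8 - 1*8539 = 961/8 - 8539 = -67351/8 ≈ -8418.9)
√(1/r + b) = √(1/(-1/4630) - 67351/8) = √(-4630 - 67351/8) = √(-104391/8) = 3*I*√23198/4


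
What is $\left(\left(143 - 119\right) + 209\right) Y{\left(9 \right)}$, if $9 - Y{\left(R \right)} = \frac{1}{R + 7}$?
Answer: $\frac{33319}{16} \approx 2082.4$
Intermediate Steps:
$Y{\left(R \right)} = 9 - \frac{1}{7 + R}$ ($Y{\left(R \right)} = 9 - \frac{1}{R + 7} = 9 - \frac{1}{7 + R}$)
$\left(\left(143 - 119\right) + 209\right) Y{\left(9 \right)} = \left(\left(143 - 119\right) + 209\right) \frac{62 + 9 \cdot 9}{7 + 9} = \left(24 + 209\right) \frac{62 + 81}{16} = 233 \cdot \frac{1}{16} \cdot 143 = 233 \cdot \frac{143}{16} = \frac{33319}{16}$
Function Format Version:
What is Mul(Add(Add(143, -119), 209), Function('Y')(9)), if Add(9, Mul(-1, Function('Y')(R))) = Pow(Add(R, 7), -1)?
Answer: Rational(33319, 16) ≈ 2082.4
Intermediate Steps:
Function('Y')(R) = Add(9, Mul(-1, Pow(Add(7, R), -1))) (Function('Y')(R) = Add(9, Mul(-1, Pow(Add(R, 7), -1))) = Add(9, Mul(-1, Pow(Add(7, R), -1))))
Mul(Add(Add(143, -119), 209), Function('Y')(9)) = Mul(Add(Add(143, -119), 209), Mul(Pow(Add(7, 9), -1), Add(62, Mul(9, 9)))) = Mul(Add(24, 209), Mul(Pow(16, -1), Add(62, 81))) = Mul(233, Mul(Rational(1, 16), 143)) = Mul(233, Rational(143, 16)) = Rational(33319, 16)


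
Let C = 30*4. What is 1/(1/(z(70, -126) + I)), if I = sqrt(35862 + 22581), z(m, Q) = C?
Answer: 120 + 11*sqrt(483) ≈ 361.75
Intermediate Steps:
C = 120
z(m, Q) = 120
I = 11*sqrt(483) (I = sqrt(58443) = 11*sqrt(483) ≈ 241.75)
1/(1/(z(70, -126) + I)) = 1/(1/(120 + 11*sqrt(483))) = 120 + 11*sqrt(483)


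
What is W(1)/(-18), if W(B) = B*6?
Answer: -⅓ ≈ -0.33333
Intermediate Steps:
W(B) = 6*B
W(1)/(-18) = (6*1)/(-18) = 6*(-1/18) = -⅓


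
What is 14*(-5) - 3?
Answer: -73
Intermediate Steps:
14*(-5) - 3 = -70 - 3 = -73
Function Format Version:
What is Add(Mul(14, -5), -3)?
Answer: -73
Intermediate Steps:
Add(Mul(14, -5), -3) = Add(-70, -3) = -73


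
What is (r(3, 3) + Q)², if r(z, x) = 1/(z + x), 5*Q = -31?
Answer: 32761/900 ≈ 36.401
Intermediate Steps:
Q = -31/5 (Q = (⅕)*(-31) = -31/5 ≈ -6.2000)
r(z, x) = 1/(x + z)
(r(3, 3) + Q)² = (1/(3 + 3) - 31/5)² = (1/6 - 31/5)² = (⅙ - 31/5)² = (-181/30)² = 32761/900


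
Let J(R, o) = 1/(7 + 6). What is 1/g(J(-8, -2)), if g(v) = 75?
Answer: 1/75 ≈ 0.013333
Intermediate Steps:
J(R, o) = 1/13
1/g(J(-8, -2)) = 1/75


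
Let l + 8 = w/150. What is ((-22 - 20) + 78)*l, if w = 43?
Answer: -6942/25 ≈ -277.68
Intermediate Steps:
l = -1157/150 (l = -8 + 43/150 = -1157/150 ≈ -7.7133)
((-22 - 20) + 78)*l = ((-22 - 20) + 78)*(-1157/150) = (-42 + 78)*(-1157/150) = 36*(-1157/150) = -6942/25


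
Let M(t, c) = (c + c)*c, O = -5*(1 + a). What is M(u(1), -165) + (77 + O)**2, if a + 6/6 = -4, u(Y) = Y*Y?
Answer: 63859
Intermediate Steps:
u(Y) = Y**2
a = -5 (a = -1 - 4 = -5)
O = 20 (O = -5*(1 - 5) = -5*(-4) = 20)
M(t, c) = 2*c**2 (M(t, c) = (2*c)*c = 2*c**2)
M(u(1), -165) + (77 + O)**2 = 2*(-165)**2 + (77 + 20)**2 = 2*27225 + 97**2 = 54450 + 9409 = 63859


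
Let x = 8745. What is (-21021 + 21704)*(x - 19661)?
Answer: -7455628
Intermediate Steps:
(-21021 + 21704)*(x - 19661) = (-21021 + 21704)*(8745 - 19661) = 683*(-10916) = -7455628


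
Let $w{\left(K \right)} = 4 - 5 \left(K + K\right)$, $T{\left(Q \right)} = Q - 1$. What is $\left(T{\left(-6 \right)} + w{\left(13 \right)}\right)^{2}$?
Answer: $17689$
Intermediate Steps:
$T{\left(Q \right)} = -1 + Q$
$w{\left(K \right)} = 4 - 10 K$ ($w{\left(K \right)} = 4 - 5 \cdot 2 K = 4 - 10 K$)
$\left(T{\left(-6 \right)} + w{\left(13 \right)}\right)^{2} = \left(\left(-1 - 6\right) + \left(4 - 130\right)\right)^{2} = \left(-7 + \left(4 - 130\right)\right)^{2} = \left(-7 - 126\right)^{2} = \left(-133\right)^{2} = 17689$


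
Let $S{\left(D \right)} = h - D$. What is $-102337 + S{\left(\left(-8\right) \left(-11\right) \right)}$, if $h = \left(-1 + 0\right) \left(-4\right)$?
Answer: $-102421$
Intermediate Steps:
$h = 4$ ($h = \left(-1\right) \left(-4\right) = 4$)
$S{\left(D \right)} = 4 - D$
$-102337 + S{\left(\left(-8\right) \left(-11\right) \right)} = -102337 + \left(4 - \left(-8\right) \left(-11\right)\right) = -102337 + \left(4 - 88\right) = -102337 - 84 = -102421$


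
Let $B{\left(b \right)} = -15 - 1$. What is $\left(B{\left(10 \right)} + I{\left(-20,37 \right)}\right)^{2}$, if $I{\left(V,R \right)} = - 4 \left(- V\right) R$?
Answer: $8856576$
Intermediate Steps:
$I{\left(V,R \right)} = 4 R V$ ($I{\left(V,R \right)} = 4 V R = 4 R V$)
$B{\left(b \right)} = -16$
$\left(B{\left(10 \right)} + I{\left(-20,37 \right)}\right)^{2} = \left(-16 + 4 \cdot 37 \left(-20\right)\right)^{2} = \left(-16 - 2960\right)^{2} = \left(-2976\right)^{2} = 8856576$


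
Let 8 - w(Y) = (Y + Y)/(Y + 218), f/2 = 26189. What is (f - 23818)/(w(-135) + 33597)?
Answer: 474096/557897 ≈ 0.84979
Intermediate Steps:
f = 52378 (f = 2*26189 = 52378)
w(Y) = 8 - 2*Y/(218 + Y) (w(Y) = 8 - (Y + Y)/(Y + 218) = 8 - 2*Y/(218 + Y))
(f - 23818)/(w(-135) + 33597) = (52378 - 23818)/(2*(872 + 3*(-135))/(218 - 135) + 33597) = 28560/(2*(872 - 405)/83 + 33597) = 28560/(2*(1/83)*467 + 33597) = 28560/(934/83 + 33597) = 28560/(2789485/83) = 28560*(83/2789485) = 474096/557897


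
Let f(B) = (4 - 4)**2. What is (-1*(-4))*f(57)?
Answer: 0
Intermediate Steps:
f(B) = 0 (f(B) = 0**2 = 0)
(-1*(-4))*f(57) = -1*(-4)*0 = 4*0 = 0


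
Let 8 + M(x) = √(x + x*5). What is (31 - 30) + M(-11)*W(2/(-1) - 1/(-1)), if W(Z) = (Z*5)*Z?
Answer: -39 + 5*I*√66 ≈ -39.0 + 40.62*I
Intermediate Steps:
M(x) = -8 + √6*√x (M(x) = -8 + √(x + x*5) = -8 + √(x + 5*x) = -8 + √(6*x) = -8 + √6*√x)
W(Z) = 5*Z² (W(Z) = (5*Z)*Z = 5*Z²)
(31 - 30) + M(-11)*W(2/(-1) - 1/(-1)) = (31 - 30) + (-8 + √6*√(-11))*(5*(2/(-1) - 1/(-1))²) = 1 + (-8 + √6*(I*√11))*(5*(2*(-1) - 1*(-1))²) = 1 + (-8 + I*√66)*(5*(-2 + 1)²) = 1 + (-8 + I*√66)*(5*(-1)²) = 1 + (-8 + I*√66)*(5*1) = 1 + (-8 + I*√66)*5 = 1 + (-40 + 5*I*√66) = -39 + 5*I*√66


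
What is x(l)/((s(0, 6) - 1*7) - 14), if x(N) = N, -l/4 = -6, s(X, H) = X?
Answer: -8/7 ≈ -1.1429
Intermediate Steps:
l = 24 (l = -4*(-6) = 24)
x(l)/((s(0, 6) - 1*7) - 14) = 24/((0 - 1*7) - 14) = 24/((0 - 7) - 14) = 24/(-7 - 14) = 24/(-21) = 24*(-1/21) = -8/7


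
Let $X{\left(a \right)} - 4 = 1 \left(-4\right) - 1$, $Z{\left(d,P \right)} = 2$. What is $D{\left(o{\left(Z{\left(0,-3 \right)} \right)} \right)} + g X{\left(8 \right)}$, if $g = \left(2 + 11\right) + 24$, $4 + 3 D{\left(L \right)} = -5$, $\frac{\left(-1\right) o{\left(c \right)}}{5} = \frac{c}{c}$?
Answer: $-40$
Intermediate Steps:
$o{\left(c \right)} = -5$ ($o{\left(c \right)} = - 5 \frac{c}{c} = \left(-5\right) 1 = -5$)
$D{\left(L \right)} = -3$ ($D{\left(L \right)} = - \frac{4}{3} + \frac{1}{3} \left(-5\right) = - \frac{4}{3} - \frac{5}{3} = -3$)
$X{\left(a \right)} = -1$ ($X{\left(a \right)} = 4 + \left(1 \left(-4\right) - 1\right) = 4 - 5 = -1$)
$g = 37$ ($g = 13 + 24 = 37$)
$D{\left(o{\left(Z{\left(0,-3 \right)} \right)} \right)} + g X{\left(8 \right)} = -3 + 37 \left(-1\right) = -3 - 37 = -40$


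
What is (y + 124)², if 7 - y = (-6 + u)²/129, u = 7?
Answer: 285542404/16641 ≈ 17159.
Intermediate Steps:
y = 902/129 (y = 7 - (-6 + 7)²/129 = 7 - 1²/129 = 7 - 1/129 = 902/129 ≈ 6.9922)
(y + 124)² = (902/129 + 124)² = (16898/129)² = 285542404/16641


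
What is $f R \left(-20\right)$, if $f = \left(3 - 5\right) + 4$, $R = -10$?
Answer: $400$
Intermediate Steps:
$f = 2$ ($f = -2 + 4 = 2$)
$f R \left(-20\right) = 2 \left(-10\right) \left(-20\right) = \left(-20\right) \left(-20\right) = 400$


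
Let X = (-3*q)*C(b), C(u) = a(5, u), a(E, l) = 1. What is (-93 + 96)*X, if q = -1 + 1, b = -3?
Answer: 0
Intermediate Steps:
C(u) = 1
q = 0
X = 0 (X = -3*0*1 = 0*1 = 0)
(-93 + 96)*X = (-93 + 96)*0 = 3*0 = 0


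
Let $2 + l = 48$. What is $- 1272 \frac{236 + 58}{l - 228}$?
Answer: $\frac{26712}{13} \approx 2054.8$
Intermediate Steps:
$l = 46$ ($l = -2 + 48 = 46$)
$- 1272 \frac{236 + 58}{l - 228} = - 1272 \frac{236 + 58}{46 - 228} = - 1272 \frac{294}{-182} = - 1272 \cdot 294 \left(- \frac{1}{182}\right) = \left(-1272\right) \left(- \frac{21}{13}\right) = \frac{26712}{13}$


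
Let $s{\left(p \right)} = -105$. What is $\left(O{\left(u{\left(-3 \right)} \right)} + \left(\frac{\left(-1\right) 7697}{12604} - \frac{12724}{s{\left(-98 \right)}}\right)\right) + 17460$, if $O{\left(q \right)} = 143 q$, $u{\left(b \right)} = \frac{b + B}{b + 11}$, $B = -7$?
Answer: $\frac{11514958493}{661710} \approx 17402.0$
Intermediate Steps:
$u{\left(b \right)} = \frac{-7 + b}{11 + b}$ ($u{\left(b \right)} = \frac{b - 7}{b + 11} = \frac{-7 + b}{11 + b}$)
$\left(O{\left(u{\left(-3 \right)} \right)} + \left(\frac{\left(-1\right) 7697}{12604} - \frac{12724}{s{\left(-98 \right)}}\right)\right) + 17460 = \left(143 \frac{-7 - 3}{11 - 3} + \left(\frac{\left(-1\right) 7697}{12604} - \frac{12724}{-105}\right)\right) + 17460 = \left(143 \cdot \frac{1}{8} \left(-10\right) - - \frac{159565111}{1323420}\right) + 17460 = \left(143 \cdot \frac{1}{8} \left(-10\right) + \left(- \frac{7697}{12604} + \frac{12724}{105}\right)\right) + 17460 = \left(143 \left(- \frac{5}{4}\right) + \frac{159565111}{1323420}\right) + 17460 = \left(- \frac{715}{4} + \frac{159565111}{1323420}\right) + 17460 = - \frac{38498107}{661710} + 17460 = \frac{11514958493}{661710}$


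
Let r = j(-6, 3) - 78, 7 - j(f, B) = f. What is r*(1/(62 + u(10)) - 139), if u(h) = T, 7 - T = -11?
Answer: 144547/16 ≈ 9034.2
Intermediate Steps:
T = 18 (T = 7 - 1*(-11) = 7 + 11 = 18)
j(f, B) = 7 - f
u(h) = 18
r = -65 (r = (7 - 1*(-6)) - 78 = (7 + 6) - 78 = 13 - 78 = -65)
r*(1/(62 + u(10)) - 139) = -65*(1/(62 + 18) - 139) = -65*(1/80 - 139) = -65*(-11119/80) = 144547/16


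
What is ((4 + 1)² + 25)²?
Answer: 2500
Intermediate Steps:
((4 + 1)² + 25)² = (5² + 25)² = (25 + 25)² = 50² = 2500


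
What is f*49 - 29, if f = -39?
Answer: -1940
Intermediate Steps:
f*49 - 29 = -39*49 - 29 = -1911 - 29 = -1940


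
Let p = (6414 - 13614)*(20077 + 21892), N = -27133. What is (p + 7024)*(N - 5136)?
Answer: 9750716501744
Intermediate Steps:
p = -302176800 (p = -7200*41969 = -302176800)
(p + 7024)*(N - 5136) = (-302176800 + 7024)*(-27133 - 5136) = -302169776*(-32269) = 9750716501744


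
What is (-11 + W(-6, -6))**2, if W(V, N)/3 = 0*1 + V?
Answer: 841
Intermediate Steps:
W(V, N) = 3*V (W(V, N) = 3*(0*1 + V) = 3*(0 + V) = 3*V)
(-11 + W(-6, -6))**2 = (-11 + 3*(-6))**2 = (-11 - 18)**2 = (-29)**2 = 841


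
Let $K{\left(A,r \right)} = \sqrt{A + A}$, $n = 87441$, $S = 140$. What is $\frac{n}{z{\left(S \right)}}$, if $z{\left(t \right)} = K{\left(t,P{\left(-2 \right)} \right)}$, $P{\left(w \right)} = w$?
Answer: $\frac{87441 \sqrt{70}}{140} \approx 5225.6$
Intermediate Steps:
$K{\left(A,r \right)} = \sqrt{2} \sqrt{A}$ ($K{\left(A,r \right)} = \sqrt{2 A} = \sqrt{2} \sqrt{A}$)
$z{\left(t \right)} = \sqrt{2} \sqrt{t}$
$\frac{n}{z{\left(S \right)}} = \frac{87441}{\sqrt{2} \sqrt{140}} = \frac{87441}{\sqrt{2} \cdot 2 \sqrt{35}} = \frac{87441}{2 \sqrt{70}} = 87441 \frac{\sqrt{70}}{140} = \frac{87441 \sqrt{70}}{140}$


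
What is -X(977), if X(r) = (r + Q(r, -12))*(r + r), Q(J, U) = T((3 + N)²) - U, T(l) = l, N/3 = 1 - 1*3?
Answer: -1950092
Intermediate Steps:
N = -6 (N = 3*(1 - 1*3) = 3*(1 - 3) = 3*(-2) = -6)
Q(J, U) = 9 - U (Q(J, U) = (3 - 6)² - U = (-3)² - U = 9 - U)
X(r) = 2*r*(21 + r) (X(r) = (r + (9 - 1*(-12)))*(r + r) = (r + (9 + 12))*(2*r) = (r + 21)*(2*r) = (21 + r)*(2*r) = 2*r*(21 + r))
-X(977) = -2*977*(21 + 977) = -2*977*998 = -1*1950092 = -1950092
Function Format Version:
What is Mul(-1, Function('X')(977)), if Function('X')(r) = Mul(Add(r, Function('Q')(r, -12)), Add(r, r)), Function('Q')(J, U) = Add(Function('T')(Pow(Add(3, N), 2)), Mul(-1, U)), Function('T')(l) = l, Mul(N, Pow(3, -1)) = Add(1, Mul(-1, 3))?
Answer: -1950092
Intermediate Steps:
N = -6 (N = Mul(3, Add(1, Mul(-1, 3))) = Mul(3, Add(1, -3)) = Mul(3, -2) = -6)
Function('Q')(J, U) = Add(9, Mul(-1, U)) (Function('Q')(J, U) = Add(Pow(Add(3, -6), 2), Mul(-1, U)) = Add(Pow(-3, 2), Mul(-1, U)) = Add(9, Mul(-1, U)))
Function('X')(r) = Mul(2, r, Add(21, r)) (Function('X')(r) = Mul(Add(r, Add(9, Mul(-1, -12))), Add(r, r)) = Mul(Add(r, Add(9, 12)), Mul(2, r)) = Mul(Add(r, 21), Mul(2, r)) = Mul(Add(21, r), Mul(2, r)) = Mul(2, r, Add(21, r)))
Mul(-1, Function('X')(977)) = Mul(-1, Mul(2, 977, Add(21, 977))) = Mul(-1, Mul(2, 977, 998)) = Mul(-1, 1950092) = -1950092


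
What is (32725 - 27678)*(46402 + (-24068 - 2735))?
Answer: 98916153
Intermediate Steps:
(32725 - 27678)*(46402 + (-24068 - 2735)) = 5047*(46402 - 26803) = 5047*19599 = 98916153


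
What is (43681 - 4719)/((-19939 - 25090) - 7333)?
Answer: -19481/26181 ≈ -0.74409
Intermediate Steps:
(43681 - 4719)/((-19939 - 25090) - 7333) = 38962/(-45029 - 7333) = 38962/(-52362) = 38962*(-1/52362) = -19481/26181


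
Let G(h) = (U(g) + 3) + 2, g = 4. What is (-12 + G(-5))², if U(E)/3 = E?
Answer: 25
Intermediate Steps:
U(E) = 3*E
G(h) = 17 (G(h) = (3*4 + 3) + 2 = (12 + 3) + 2 = 15 + 2 = 17)
(-12 + G(-5))² = (-12 + 17)² = 5² = 25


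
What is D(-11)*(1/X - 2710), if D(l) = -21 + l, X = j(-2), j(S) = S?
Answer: 86736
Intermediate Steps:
X = -2
D(-11)*(1/X - 2710) = (-21 - 11)*(1/(-2) - 2710) = -32*(-1/2 - 2710) = -32*(-5421/2) = 86736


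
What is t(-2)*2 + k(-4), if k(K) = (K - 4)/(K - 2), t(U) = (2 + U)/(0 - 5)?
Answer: 4/3 ≈ 1.3333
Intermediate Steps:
t(U) = -⅖ - U/5 (t(U) = (2 + U)/(-5) = (2 + U)*(-⅕) = -⅖ - U/5)
k(K) = (-4 + K)/(-2 + K)
t(-2)*2 + k(-4) = (-⅖ - ⅕*(-2))*2 + (-4 - 4)/(-2 - 4) = (-⅖ + ⅖)*2 - 8/(-6) = 0*2 - ⅙*(-8) = 0 + 4/3 = 4/3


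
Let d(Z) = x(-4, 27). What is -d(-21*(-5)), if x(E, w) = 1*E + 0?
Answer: 4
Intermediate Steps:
x(E, w) = E (x(E, w) = E + 0 = E)
d(Z) = -4
-d(-21*(-5)) = -1*(-4) = 4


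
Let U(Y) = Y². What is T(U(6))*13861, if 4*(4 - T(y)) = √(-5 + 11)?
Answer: 55444 - 13861*√6/4 ≈ 46956.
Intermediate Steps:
T(y) = 4 - √6/4 (T(y) = 4 - √(-5 + 11)/4 = 4 - √6/4)
T(U(6))*13861 = (4 - √6/4)*13861 = 55444 - 13861*√6/4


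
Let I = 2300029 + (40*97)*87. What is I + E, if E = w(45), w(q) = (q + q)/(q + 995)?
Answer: 274309265/104 ≈ 2.6376e+6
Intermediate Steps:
w(q) = 2*q/(995 + q) (w(q) = (2*q)/(995 + q) = 2*q/(995 + q))
E = 9/104 (E = 2*45/(995 + 45) = 2*45/1040 = 2*45*(1/1040) = 9/104 ≈ 0.086538)
I = 2637589 (I = 2300029 + 3880*87 = 2300029 + 337560 = 2637589)
I + E = 2637589 + 9/104 = 274309265/104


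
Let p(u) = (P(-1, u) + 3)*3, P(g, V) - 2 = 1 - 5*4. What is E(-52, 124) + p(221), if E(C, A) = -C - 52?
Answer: -42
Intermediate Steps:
E(C, A) = -52 - C
P(g, V) = -17 (P(g, V) = 2 + (1 - 5*4) = 2 + (1 - 20) = 2 - 19 = -17)
p(u) = -42 (p(u) = (-17 + 3)*3 = -14*3 = -42)
E(-52, 124) + p(221) = (-52 - 1*(-52)) - 42 = (-52 + 52) - 42 = 0 - 42 = -42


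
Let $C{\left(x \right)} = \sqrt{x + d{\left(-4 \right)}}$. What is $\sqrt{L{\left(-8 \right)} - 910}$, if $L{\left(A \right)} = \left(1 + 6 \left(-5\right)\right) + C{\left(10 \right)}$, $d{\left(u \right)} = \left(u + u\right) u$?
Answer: $\sqrt{-939 + \sqrt{42}} \approx 30.537 i$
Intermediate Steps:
$d{\left(u \right)} = 2 u^{2}$ ($d{\left(u \right)} = 2 u u = 2 u^{2}$)
$C{\left(x \right)} = \sqrt{32 + x}$ ($C{\left(x \right)} = \sqrt{x + 2 \left(-4\right)^{2}} = \sqrt{x + 2 \cdot 16} = \sqrt{x + 32} = \sqrt{32 + x}$)
$L{\left(A \right)} = -29 + \sqrt{42}$ ($L{\left(A \right)} = \left(1 + 6 \left(-5\right)\right) + \sqrt{32 + 10} = \left(1 - 30\right) + \sqrt{42} = -29 + \sqrt{42}$)
$\sqrt{L{\left(-8 \right)} - 910} = \sqrt{\left(-29 + \sqrt{42}\right) - 910} = \sqrt{-939 + \sqrt{42}}$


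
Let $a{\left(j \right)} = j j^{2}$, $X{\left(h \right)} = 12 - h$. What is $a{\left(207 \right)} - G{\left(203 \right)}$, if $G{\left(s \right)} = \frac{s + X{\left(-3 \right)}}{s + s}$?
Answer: $\frac{1800557720}{203} \approx 8.8697 \cdot 10^{6}$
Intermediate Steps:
$G{\left(s \right)} = \frac{15 + s}{2 s}$ ($G{\left(s \right)} = \frac{s + \left(12 - -3\right)}{s + s} = \frac{s + \left(12 + 3\right)}{2 s} = \left(s + 15\right) \frac{1}{2 s} = \left(15 + s\right) \frac{1}{2 s} = \frac{15 + s}{2 s}$)
$a{\left(j \right)} = j^{3}$
$a{\left(207 \right)} - G{\left(203 \right)} = 207^{3} - \frac{15 + 203}{2 \cdot 203} = 8869743 - \frac{1}{2} \cdot \frac{1}{203} \cdot 218 = 8869743 - \frac{109}{203} = \frac{1800557720}{203}$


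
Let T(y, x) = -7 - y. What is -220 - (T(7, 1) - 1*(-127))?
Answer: -333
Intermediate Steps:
-220 - (T(7, 1) - 1*(-127)) = -220 - ((-7 - 1*7) - 1*(-127)) = -220 - ((-7 - 7) + 127) = -220 - (-14 + 127) = -220 - 1*113 = -220 - 113 = -333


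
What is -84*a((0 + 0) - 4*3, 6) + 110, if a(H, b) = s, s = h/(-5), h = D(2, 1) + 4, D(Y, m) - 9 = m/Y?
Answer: 1684/5 ≈ 336.80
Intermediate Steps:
D(Y, m) = 9 + m/Y
h = 27/2 (h = (9 + 1/2) + 4 = 19/2 + 4 = 27/2 ≈ 13.500)
s = -27/10 (s = (27/2)/(-5) = (27/2)*(-1/5) = -27/10 ≈ -2.7000)
a(H, b) = -27/10
-84*a((0 + 0) - 4*3, 6) + 110 = -84*(-27/10) + 110 = 1134/5 + 110 = 1684/5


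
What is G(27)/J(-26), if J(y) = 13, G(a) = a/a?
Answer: 1/13 ≈ 0.076923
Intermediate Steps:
G(a) = 1
G(27)/J(-26) = 1/13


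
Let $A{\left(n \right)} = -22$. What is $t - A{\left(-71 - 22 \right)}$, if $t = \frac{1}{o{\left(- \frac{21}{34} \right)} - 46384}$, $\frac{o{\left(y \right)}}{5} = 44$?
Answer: $\frac{1015607}{46164} \approx 22.0$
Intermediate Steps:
$o{\left(y \right)} = 220$ ($o{\left(y \right)} = 5 \cdot 44 = 220$)
$t = - \frac{1}{46164}$ ($t = \frac{1}{220 - 46384} = \frac{1}{-46164} = - \frac{1}{46164} \approx -2.1662 \cdot 10^{-5}$)
$t - A{\left(-71 - 22 \right)} = - \frac{1}{46164} - -22 = - \frac{1}{46164} + 22 = \frac{1015607}{46164}$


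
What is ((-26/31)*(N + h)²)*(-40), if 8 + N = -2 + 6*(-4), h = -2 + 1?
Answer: 1274000/31 ≈ 41097.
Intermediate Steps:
h = -1
N = -34 (N = -8 + (-2 + 6*(-4)) = -8 + (-2 - 24) = -8 - 26 = -34)
((-26/31)*(N + h)²)*(-40) = ((-26/31)*(-34 - 1)²)*(-40) = (-26*1/31*(-35)²)*(-40) = -26/31*1225*(-40) = -31850/31*(-40) = 1274000/31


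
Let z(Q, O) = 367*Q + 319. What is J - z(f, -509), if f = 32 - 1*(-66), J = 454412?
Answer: 418127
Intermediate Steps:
f = 98 (f = 32 + 66 = 98)
z(Q, O) = 319 + 367*Q
J - z(f, -509) = 454412 - (319 + 367*98) = 454412 - (319 + 35966) = 454412 - 1*36285 = 454412 - 36285 = 418127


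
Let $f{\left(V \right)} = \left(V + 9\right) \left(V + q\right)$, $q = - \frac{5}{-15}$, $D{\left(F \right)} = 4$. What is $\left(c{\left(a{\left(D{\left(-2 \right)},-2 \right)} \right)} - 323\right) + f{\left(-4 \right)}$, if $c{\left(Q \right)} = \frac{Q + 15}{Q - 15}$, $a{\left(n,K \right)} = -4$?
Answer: $- \frac{19489}{57} \approx -341.91$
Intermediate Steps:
$q = \frac{1}{3}$ ($q = \left(-5\right) \left(- \frac{1}{15}\right) = \frac{1}{3} \approx 0.33333$)
$c{\left(Q \right)} = \frac{15 + Q}{-15 + Q}$
$f{\left(V \right)} = \left(9 + V\right) \left(\frac{1}{3} + V\right)$ ($f{\left(V \right)} = \left(V + 9\right) \left(V + \frac{1}{3}\right) = \left(9 + V\right) \left(\frac{1}{3} + V\right)$)
$\left(c{\left(a{\left(D{\left(-2 \right)},-2 \right)} \right)} - 323\right) + f{\left(-4 \right)} = \left(\frac{15 - 4}{-15 - 4} - 323\right) + \left(3 + \left(-4\right)^{2} + \frac{28}{3} \left(-4\right)\right) = \left(\frac{1}{-19} \cdot 11 - 323\right) + \left(3 + 16 - \frac{112}{3}\right) = \left(\left(- \frac{1}{19}\right) 11 - 323\right) - \frac{55}{3} = \left(- \frac{11}{19} - 323\right) - \frac{55}{3} = - \frac{6148}{19} - \frac{55}{3} = - \frac{19489}{57}$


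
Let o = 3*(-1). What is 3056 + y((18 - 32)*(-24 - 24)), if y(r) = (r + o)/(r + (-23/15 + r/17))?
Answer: 553456339/181049 ≈ 3056.9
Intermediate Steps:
o = -3
y(r) = (-3 + r)/(-23/15 + 18*r/17) (y(r) = (r - 3)/(r + (-23/15 + r/17)) = (-3 + r)/(r + (-23*1/15 + r*(1/17))) = (-3 + r)/(r + (-23/15 + r/17)) = (-3 + r)/(-23/15 + 18*r/17))
3056 + y((18 - 32)*(-24 - 24)) = 3056 + 255*(-3 + (18 - 32)*(-24 - 24))/(-391 + 270*((18 - 32)*(-24 - 24))) = 3056 + 255*(-3 - 14*(-48))/(-391 + 270*(-14*(-48))) = 3056 + 255*(-3 + 672)/(-391 + 270*672) = 3056 + 255*669/(-391 + 181440) = 3056 + 255*669/181049 = 3056 + 255*(1/181049)*669 = 3056 + 170595/181049 = 553456339/181049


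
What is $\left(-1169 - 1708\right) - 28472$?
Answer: $-31349$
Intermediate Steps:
$\left(-1169 - 1708\right) - 28472 = -2877 - 28472 = -31349$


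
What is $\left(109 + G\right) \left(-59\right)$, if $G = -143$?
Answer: $2006$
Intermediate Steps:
$\left(109 + G\right) \left(-59\right) = \left(109 - 143\right) \left(-59\right) = \left(-34\right) \left(-59\right) = 2006$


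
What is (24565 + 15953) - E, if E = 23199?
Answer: 17319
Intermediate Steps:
(24565 + 15953) - E = (24565 + 15953) - 1*23199 = 40518 - 23199 = 17319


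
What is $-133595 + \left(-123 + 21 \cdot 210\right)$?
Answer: $-129308$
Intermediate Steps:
$-133595 + \left(-123 + 21 \cdot 210\right) = -133595 + \left(-123 + 4410\right) = -133595 + 4287 = -129308$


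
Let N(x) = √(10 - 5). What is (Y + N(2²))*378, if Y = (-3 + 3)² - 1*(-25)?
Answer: 9450 + 378*√5 ≈ 10295.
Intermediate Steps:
N(x) = √5
Y = 25 (Y = 0² + 25 = 0 + 25 = 25)
(Y + N(2²))*378 = (25 + √5)*378 = 9450 + 378*√5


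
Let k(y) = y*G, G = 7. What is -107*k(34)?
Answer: -25466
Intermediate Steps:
k(y) = 7*y (k(y) = y*7 = 7*y)
-107*k(34) = -749*34 = -107*238 = -25466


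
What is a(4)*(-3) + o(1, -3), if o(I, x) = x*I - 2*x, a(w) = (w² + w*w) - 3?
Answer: -84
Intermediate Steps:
a(w) = -3 + 2*w² (a(w) = (w² + w²) - 3 = 2*w² - 3 = -3 + 2*w²)
o(I, x) = -2*x + I*x (o(I, x) = I*x - 2*x = -2*x + I*x)
a(4)*(-3) + o(1, -3) = (-3 + 2*4²)*(-3) - 3*(-2 + 1) = (-3 + 2*16)*(-3) - 3*(-1) = (-3 + 32)*(-3) + 3 = 29*(-3) + 3 = -87 + 3 = -84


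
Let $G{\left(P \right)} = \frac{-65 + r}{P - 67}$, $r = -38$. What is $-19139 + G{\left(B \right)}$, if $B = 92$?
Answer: $- \frac{478578}{25} \approx -19143.0$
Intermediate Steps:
$G{\left(P \right)} = - \frac{103}{-67 + P}$ ($G{\left(P \right)} = \frac{-65 - 38}{P - 67} = - \frac{103}{-67 + P}$)
$-19139 + G{\left(B \right)} = -19139 - \frac{103}{-67 + 92} = -19139 - \frac{103}{25} = - \frac{478578}{25}$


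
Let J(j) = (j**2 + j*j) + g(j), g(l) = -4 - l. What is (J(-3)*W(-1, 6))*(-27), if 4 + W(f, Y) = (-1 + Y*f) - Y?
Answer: 7803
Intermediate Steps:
W(f, Y) = -5 - Y + Y*f (W(f, Y) = -4 + ((-1 + Y*f) - Y) = -4 + (-1 - Y + Y*f) = -5 - Y + Y*f)
J(j) = -4 - j + 2*j**2 (J(j) = (j**2 + j*j) + (-4 - j) = (j**2 + j**2) + (-4 - j) = 2*j**2 + (-4 - j) = -4 - j + 2*j**2)
(J(-3)*W(-1, 6))*(-27) = ((-4 - 1*(-3) + 2*(-3)**2)*(-5 - 1*6 + 6*(-1)))*(-27) = ((-4 + 3 + 2*9)*(-5 - 6 - 6))*(-27) = ((-4 + 3 + 18)*(-17))*(-27) = (17*(-17))*(-27) = -289*(-27) = 7803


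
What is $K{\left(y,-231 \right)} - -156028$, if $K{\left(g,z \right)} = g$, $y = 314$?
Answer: $156342$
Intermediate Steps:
$K{\left(y,-231 \right)} - -156028 = 314 - -156028 = 314 + 156028 = 156342$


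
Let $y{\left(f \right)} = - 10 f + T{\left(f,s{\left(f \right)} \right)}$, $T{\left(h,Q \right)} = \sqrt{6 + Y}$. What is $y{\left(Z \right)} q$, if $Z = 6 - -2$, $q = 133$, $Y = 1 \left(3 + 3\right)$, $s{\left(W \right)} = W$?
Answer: $-10640 + 266 \sqrt{3} \approx -10179.0$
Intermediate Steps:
$Y = 6$ ($Y = 1 \cdot 6 = 6$)
$T{\left(h,Q \right)} = 2 \sqrt{3}$ ($T{\left(h,Q \right)} = \sqrt{6 + 6} = \sqrt{12} = 2 \sqrt{3}$)
$Z = 8$ ($Z = 6 + 2 = 8$)
$y{\left(f \right)} = - 10 f + 2 \sqrt{3}$
$y{\left(Z \right)} q = \left(\left(-10\right) 8 + 2 \sqrt{3}\right) 133 = \left(-80 + 2 \sqrt{3}\right) 133 = -10640 + 266 \sqrt{3}$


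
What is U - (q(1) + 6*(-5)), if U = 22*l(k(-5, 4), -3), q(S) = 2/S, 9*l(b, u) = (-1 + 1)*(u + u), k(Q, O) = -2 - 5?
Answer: 28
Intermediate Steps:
k(Q, O) = -7
l(b, u) = 0 (l(b, u) = ((-1 + 1)*(u + u))/9 = (0*(2*u))/9 = (⅑)*0 = 0)
U = 0 (U = 22*0 = 0)
U - (q(1) + 6*(-5)) = 0 - (2/1 + 6*(-5)) = 0 - (2*1 - 30) = 0 - (2 - 30) = 0 - 1*(-28) = 0 + 28 = 28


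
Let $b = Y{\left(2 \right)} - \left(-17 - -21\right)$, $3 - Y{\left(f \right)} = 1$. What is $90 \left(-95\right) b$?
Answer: $17100$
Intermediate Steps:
$Y{\left(f \right)} = 2$ ($Y{\left(f \right)} = 3 - 1 = 2$)
$b = -2$ ($b = 2 - \left(-17 - -21\right) = 2 - \left(-17 + 21\right) = 2 - 4 = -2$)
$90 \left(-95\right) b = 90 \left(-95\right) \left(-2\right) = \left(-8550\right) \left(-2\right) = 17100$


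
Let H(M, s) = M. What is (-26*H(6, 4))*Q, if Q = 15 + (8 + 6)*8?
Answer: -19812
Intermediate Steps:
Q = 127 (Q = 15 + 14*8 = 15 + 112 = 127)
(-26*H(6, 4))*Q = -26*6*127 = -156*127 = -19812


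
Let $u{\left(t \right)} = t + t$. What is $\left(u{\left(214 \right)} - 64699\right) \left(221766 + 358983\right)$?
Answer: $-37325318979$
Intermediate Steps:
$u{\left(t \right)} = 2 t$
$\left(u{\left(214 \right)} - 64699\right) \left(221766 + 358983\right) = \left(2 \cdot 214 - 64699\right) \left(221766 + 358983\right) = \left(428 - 64699\right) 580749 = \left(-64271\right) 580749 = -37325318979$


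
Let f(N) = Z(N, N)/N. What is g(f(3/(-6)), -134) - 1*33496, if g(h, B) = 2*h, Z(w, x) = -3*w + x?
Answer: -33500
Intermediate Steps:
Z(w, x) = x - 3*w
f(N) = -2 (f(N) = (N - 3*N)/N = (-2*N)/N = -2)
g(f(3/(-6)), -134) - 1*33496 = 2*(-2) - 1*33496 = -4 - 33496 = -33500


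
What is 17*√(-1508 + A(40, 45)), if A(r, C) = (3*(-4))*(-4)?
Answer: 34*I*√365 ≈ 649.57*I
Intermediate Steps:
A(r, C) = 48 (A(r, C) = -12*(-4) = 48)
17*√(-1508 + A(40, 45)) = 17*√(-1508 + 48) = 17*√(-1460) = 17*(2*I*√365) = 34*I*√365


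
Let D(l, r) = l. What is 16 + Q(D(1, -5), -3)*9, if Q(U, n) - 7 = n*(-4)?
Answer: 187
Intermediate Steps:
Q(U, n) = 7 - 4*n (Q(U, n) = 7 + n*(-4) = 7 - 4*n)
16 + Q(D(1, -5), -3)*9 = 16 + (7 - 4*(-3))*9 = 16 + (7 + 12)*9 = 16 + 19*9 = 16 + 171 = 187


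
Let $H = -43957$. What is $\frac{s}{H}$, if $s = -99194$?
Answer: $\frac{99194}{43957} \approx 2.2566$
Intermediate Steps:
$\frac{s}{H} = - \frac{99194}{-43957} = \left(-99194\right) \left(- \frac{1}{43957}\right) = \frac{99194}{43957}$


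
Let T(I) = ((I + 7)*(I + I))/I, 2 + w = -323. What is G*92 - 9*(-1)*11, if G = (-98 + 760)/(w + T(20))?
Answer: -34075/271 ≈ -125.74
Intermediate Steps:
w = -325 (w = -2 - 323 = -325)
T(I) = 14 + 2*I (T(I) = ((7 + I)*(2*I))/I = (2*I*(7 + I))/I = 14 + 2*I)
G = -662/271 (G = (-98 + 760)/(-325 + (14 + 2*20)) = 662/(-325 + (14 + 40)) = 662/(-325 + 54) = 662/(-271) = 662*(-1/271) = -662/271 ≈ -2.4428)
G*92 - 9*(-1)*11 = -662/271*92 - 9*(-1)*11 = -60904/271 + 9*11 = -60904/271 + 99 = -34075/271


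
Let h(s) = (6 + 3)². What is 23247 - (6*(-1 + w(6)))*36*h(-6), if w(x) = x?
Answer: -64233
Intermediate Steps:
h(s) = 81 (h(s) = 9² = 81)
23247 - (6*(-1 + w(6)))*36*h(-6) = 23247 - (6*(-1 + 6))*36*81 = 23247 - (6*5)*36*81 = 23247 - 30*36*81 = 23247 - 1080*81 = 23247 - 1*87480 = 23247 - 87480 = -64233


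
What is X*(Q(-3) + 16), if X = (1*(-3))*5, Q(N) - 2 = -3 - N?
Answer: -270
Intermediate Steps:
Q(N) = -1 - N (Q(N) = 2 + (-3 - N) = -1 - N)
X = -15 (X = -3*5 = -15)
X*(Q(-3) + 16) = -15*((-1 - 1*(-3)) + 16) = -15*((-1 + 3) + 16) = -15*(2 + 16) = -15*18 = -270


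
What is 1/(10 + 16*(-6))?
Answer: -1/86 ≈ -0.011628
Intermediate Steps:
1/(10 + 16*(-6)) = 1/(10 - 96) = 1/(-86) = -1/86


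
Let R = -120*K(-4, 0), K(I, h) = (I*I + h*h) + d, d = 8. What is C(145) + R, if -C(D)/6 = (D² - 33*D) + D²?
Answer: -226470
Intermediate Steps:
K(I, h) = 8 + I² + h² (K(I, h) = (I*I + h*h) + 8 = (I² + h²) + 8 = 8 + I² + h²)
R = -2880 (R = -120*(8 + (-4)² + 0²) = -120*(8 + 16 + 0) = -120*24 = -2880)
C(D) = -12*D² + 198*D (C(D) = -6*((D² - 33*D) + D²) = -6*(-33*D + 2*D²) = -12*D² + 198*D)
C(145) + R = 6*145*(33 - 2*145) - 2880 = 6*145*(33 - 290) - 2880 = 6*145*(-257) - 2880 = -223590 - 2880 = -226470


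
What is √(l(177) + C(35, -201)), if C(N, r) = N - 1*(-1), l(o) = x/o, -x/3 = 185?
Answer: √114401/59 ≈ 5.7327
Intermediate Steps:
x = -555 (x = -3*185 = -555)
l(o) = -555/o
C(N, r) = 1 + N (C(N, r) = N + 1 = 1 + N)
√(l(177) + C(35, -201)) = √(-555/177 + (1 + 35)) = √(-555*1/177 + 36) = √(-185/59 + 36) = √(1939/59) = √114401/59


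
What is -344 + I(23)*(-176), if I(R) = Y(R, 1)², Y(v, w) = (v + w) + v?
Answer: -389128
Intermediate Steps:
Y(v, w) = w + 2*v
I(R) = (1 + 2*R)²
-344 + I(23)*(-176) = -344 + (1 + 2*23)²*(-176) = -344 + (1 + 46)²*(-176) = -344 + 47²*(-176) = -344 + 2209*(-176) = -344 - 388784 = -389128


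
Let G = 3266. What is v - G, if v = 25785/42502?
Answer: -138785747/42502 ≈ -3265.4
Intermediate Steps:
v = 25785/42502 (v = 25785*(1/42502) = 25785/42502 ≈ 0.60668)
v - G = 25785/42502 - 1*3266 = 25785/42502 - 3266 = -138785747/42502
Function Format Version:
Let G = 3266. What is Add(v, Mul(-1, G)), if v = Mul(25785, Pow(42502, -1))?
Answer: Rational(-138785747, 42502) ≈ -3265.4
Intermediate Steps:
v = Rational(25785, 42502) (v = Mul(25785, Rational(1, 42502)) = Rational(25785, 42502) ≈ 0.60668)
Add(v, Mul(-1, G)) = Add(Rational(25785, 42502), Mul(-1, 3266)) = Add(Rational(25785, 42502), -3266) = Rational(-138785747, 42502)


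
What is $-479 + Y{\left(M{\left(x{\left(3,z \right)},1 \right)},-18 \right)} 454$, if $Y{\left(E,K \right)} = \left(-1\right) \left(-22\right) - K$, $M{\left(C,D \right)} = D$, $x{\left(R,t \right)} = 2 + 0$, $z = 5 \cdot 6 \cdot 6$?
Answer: $17681$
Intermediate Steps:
$z = 180$ ($z = 30 \cdot 6 = 180$)
$x{\left(R,t \right)} = 2$
$Y{\left(E,K \right)} = 22 - K$
$-479 + Y{\left(M{\left(x{\left(3,z \right)},1 \right)},-18 \right)} 454 = -479 + \left(22 - -18\right) 454 = -479 + \left(22 + 18\right) 454 = -479 + 40 \cdot 454 = -479 + 18160 = 17681$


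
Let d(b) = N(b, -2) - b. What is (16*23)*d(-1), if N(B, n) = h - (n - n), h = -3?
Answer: -736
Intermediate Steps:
N(B, n) = -3 (N(B, n) = -3 - (n - n) = -3 - 1*0 = -3 + 0 = -3)
d(b) = -3 - b
(16*23)*d(-1) = (16*23)*(-3 - 1*(-1)) = 368*(-3 + 1) = 368*(-2) = -736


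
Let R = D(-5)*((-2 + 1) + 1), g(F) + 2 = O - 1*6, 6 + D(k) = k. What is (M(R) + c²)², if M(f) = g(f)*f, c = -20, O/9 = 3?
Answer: 160000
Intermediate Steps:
O = 27 (O = 9*3 = 27)
D(k) = -6 + k
g(F) = 19 (g(F) = -2 + (27 - 1*6) = -2 + (27 - 6) = -2 + 21 = 19)
R = 0 (R = (-6 - 5)*((-2 + 1) + 1) = -11*(-1 + 1) = -11*0 = 0)
M(f) = 19*f
(M(R) + c²)² = (19*0 + (-20)²)² = (0 + 400)² = 400² = 160000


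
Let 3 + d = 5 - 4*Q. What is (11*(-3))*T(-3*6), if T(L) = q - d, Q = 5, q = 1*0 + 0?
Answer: -594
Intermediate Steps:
q = 0 (q = 0 + 0 = 0)
d = -18 (d = -3 + (5 - 4*5) = -3 + (5 - 20) = -3 - 15 = -18)
T(L) = 18 (T(L) = 0 - 1*(-18) = 0 + 18 = 18)
(11*(-3))*T(-3*6) = (11*(-3))*18 = -33*18 = -594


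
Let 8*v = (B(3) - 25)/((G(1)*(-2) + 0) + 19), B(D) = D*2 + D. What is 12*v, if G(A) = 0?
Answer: -24/19 ≈ -1.2632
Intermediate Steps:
B(D) = 3*D (B(D) = 2*D + D = 3*D)
v = -2/19 (v = ((3*3 - 25)/((0*(-2) + 0) + 19))/8 = ((9 - 25)/((0 + 0) + 19))/8 = (-16/(0 + 19))/8 = (-16/19)/8 = (-16*1/19)/8 = (⅛)*(-16/19) = -2/19 ≈ -0.10526)
12*v = 12*(-2/19) = -24/19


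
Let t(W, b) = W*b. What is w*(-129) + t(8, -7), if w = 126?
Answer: -16310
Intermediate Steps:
w*(-129) + t(8, -7) = 126*(-129) + 8*(-7) = -16254 - 56 = -16310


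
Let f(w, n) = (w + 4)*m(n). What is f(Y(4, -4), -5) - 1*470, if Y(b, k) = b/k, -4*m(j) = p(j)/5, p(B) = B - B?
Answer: -470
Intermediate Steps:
p(B) = 0
m(j) = 0 (m(j) = -0/5 = -1/4*0 = 0)
f(w, n) = 0 (f(w, n) = (w + 4)*0 = (4 + w)*0 = 0)
f(Y(4, -4), -5) - 1*470 = 0 - 1*470 = 0 - 470 = -470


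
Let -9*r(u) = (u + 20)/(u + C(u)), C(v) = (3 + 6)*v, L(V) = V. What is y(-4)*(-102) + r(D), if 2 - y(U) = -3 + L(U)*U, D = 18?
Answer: 908801/810 ≈ 1122.0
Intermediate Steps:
C(v) = 9*v
r(u) = -(20 + u)/(90*u) (r(u) = -(u + 20)/(9*(u + 9*u)) = -(20 + u)/(9*(10*u)) = -(20 + u)*1/(10*u)/9 = -(20 + u)/(90*u))
y(U) = 5 - U² (y(U) = 2 - (-3 + U*U) = 2 - (-3 + U²) = 2 + (3 - U²) = 5 - U²)
y(-4)*(-102) + r(D) = (5 - 1*(-4)²)*(-102) + (1/90)*(-20 - 1*18)/18 = (5 - 1*16)*(-102) + (1/90)*(1/18)*(-20 - 18) = (5 - 16)*(-102) + (1/90)*(1/18)*(-38) = -11*(-102) - 19/810 = 1122 - 19/810 = 908801/810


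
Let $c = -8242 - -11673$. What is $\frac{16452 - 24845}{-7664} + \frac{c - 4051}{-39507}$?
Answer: $\frac{336333931}{302781648} \approx 1.1108$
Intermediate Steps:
$c = 3431$ ($c = -8242 + 11673 = 3431$)
$\frac{16452 - 24845}{-7664} + \frac{c - 4051}{-39507} = \frac{16452 - 24845}{-7664} + \frac{3431 - 4051}{-39507} = \left(16452 - 24845\right) \left(- \frac{1}{7664}\right) + \left(3431 - 4051\right) \left(- \frac{1}{39507}\right) = \left(-8393\right) \left(- \frac{1}{7664}\right) - - \frac{620}{39507} = \frac{8393}{7664} + \frac{620}{39507} = \frac{336333931}{302781648}$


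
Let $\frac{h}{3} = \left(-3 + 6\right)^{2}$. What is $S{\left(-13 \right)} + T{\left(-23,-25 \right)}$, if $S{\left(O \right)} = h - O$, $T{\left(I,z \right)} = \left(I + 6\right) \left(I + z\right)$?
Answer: $856$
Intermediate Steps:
$h = 27$ ($h = 3 \left(-3 + 6\right)^{2} = 3 \cdot 3^{2} = 3 \cdot 9 = 27$)
$T{\left(I,z \right)} = \left(6 + I\right) \left(I + z\right)$
$S{\left(O \right)} = 27 - O$
$S{\left(-13 \right)} + T{\left(-23,-25 \right)} = \left(27 - -13\right) + \left(\left(-23\right)^{2} + 6 \left(-23\right) + 6 \left(-25\right) - -575\right) = \left(27 + 13\right) + \left(529 - 138 - 150 + 575\right) = 40 + 816 = 856$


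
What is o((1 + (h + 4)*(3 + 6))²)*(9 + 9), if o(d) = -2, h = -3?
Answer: -36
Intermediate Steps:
o((1 + (h + 4)*(3 + 6))²)*(9 + 9) = -2*(9 + 9) = -2*18 = -36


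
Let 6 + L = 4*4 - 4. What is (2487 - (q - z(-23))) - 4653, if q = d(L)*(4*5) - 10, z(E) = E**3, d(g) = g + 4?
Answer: -14523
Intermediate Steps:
L = 6 (L = -6 + (4*4 - 4) = -6 + (16 - 4) = -6 + 12 = 6)
d(g) = 4 + g
q = 190 (q = (4 + 6)*(4*5) - 10 = 10*20 - 10 = 200 - 10 = 190)
(2487 - (q - z(-23))) - 4653 = (2487 - (190 - 1*(-23)**3)) - 4653 = (2487 - (190 - 1*(-12167))) - 4653 = (2487 - (190 + 12167)) - 4653 = (2487 - 1*12357) - 4653 = (2487 - 12357) - 4653 = -9870 - 4653 = -14523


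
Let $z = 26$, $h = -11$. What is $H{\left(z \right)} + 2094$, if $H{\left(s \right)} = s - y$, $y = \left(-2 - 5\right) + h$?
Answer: $2138$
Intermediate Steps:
$y = -18$ ($y = \left(-2 - 5\right) - 11 = -7 - 11 = -18$)
$H{\left(s \right)} = 18 + s$ ($H{\left(s \right)} = s - -18 = s + 18 = 18 + s$)
$H{\left(z \right)} + 2094 = \left(18 + 26\right) + 2094 = 44 + 2094 = 2138$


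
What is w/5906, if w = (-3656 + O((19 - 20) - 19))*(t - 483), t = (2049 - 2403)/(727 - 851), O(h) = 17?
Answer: 108329391/366172 ≈ 295.84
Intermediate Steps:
t = 177/62 (t = -354/(-124) = -354*(-1/124) = 177/62 ≈ 2.8548)
w = 108329391/62 (w = (-3656 + 17)*(177/62 - 483) = -3639*(-29769/62) = 108329391/62 ≈ 1.7472e+6)
w/5906 = (108329391/62)/5906 = (108329391/62)*(1/5906) = 108329391/366172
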